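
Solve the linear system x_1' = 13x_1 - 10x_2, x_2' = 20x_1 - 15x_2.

x_1(t) = -K_1e^(-t)sin(2t) + 2K_1e^(-t)cos(2t) + 2K_2e^(-t)sin(2t) + K_2e^(-t)cos(2t), x_2(t) = -K_1e^(-t)sin(2t) + 3K_1e^(-t)cos(2t) + 3K_2e^(-t)sin(2t) + K_2e^(-t)cos(2t)

Coefficient matrix A = [[13, -10], [20, -15]].
Characteristic polynomial det(A - λI) = λ^2 + 2λ + 5 = 0.
Eigenvalues λ = -1 ± 2i (complex conjugate pair).
For λ=-1+2i: an eigenvector is (2,3) - i(-1,-1) = (2 + i, 3 + i).
A real fundamental pair from Re and Im of e^((-1+2i)t)v: X_1 = e^(-t)(cos(2t)·(2,3) + sin(2t)·(-1,-1)), X_2 = e^(-t)(sin(2t)·(2,3) - cos(2t)·(-1,-1)).
General solution: K_1X_1 + K_2X_2.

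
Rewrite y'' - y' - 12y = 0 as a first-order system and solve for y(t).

y(t) = c_1e^(-3t) + c_2e^(4t)

Let x_1 = y, x_2 = y'. Then x_1' = x_2 and x_2' = 12x_1 + x_2.
A = [[0,1],[12,1]]; det(A-λI) = λ^2 - λ - 12.
Eigenvalues λ = -3, 4 with eigenvectors (1,-3), (1,4).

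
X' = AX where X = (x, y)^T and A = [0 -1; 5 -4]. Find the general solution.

Coefficient matrix A = [[0, -1], [5, -4]].
Characteristic polynomial det(A - λI) = λ^2 + 4λ + 5 = 0.
Eigenvalues λ = -2 ± i (complex conjugate pair).
For λ=-2+i: an eigenvector is (1,2) - i(0,1) = (1, 2 - i).
A real fundamental pair from Re and Im of e^((-2+i)t)v: X_1 = e^(-2t)(cos(t)·(1,2) + sin(t)·(0,1)), X_2 = e^(-2t)(sin(t)·(1,2) - cos(t)·(0,1)).
General solution: K_1X_1 + K_2X_2.

x(t) = K_1e^(-2t)cos(t) + K_2e^(-2t)sin(t), y(t) = K_1e^(-2t)sin(t) + 2K_1e^(-2t)cos(t) + 2K_2e^(-2t)sin(t) - K_2e^(-2t)cos(t)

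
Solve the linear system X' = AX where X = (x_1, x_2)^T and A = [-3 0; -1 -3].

x_1(t) = C_2e^(-3t), x_2(t) = -C_1e^(-3t) - C_2te^(-3t) + 3C_2e^(-3t)

Coefficient matrix A = [[-3, 0], [-1, -3]].
Characteristic polynomial det(A - λI) = λ^2 + 6λ + 9 = 0.
Single eigenvalue λ = -3 with algebraic multiplicity 2.
Eigenvector v = (0,-1); generalized eigenvector w with (A-λI)w=v is (1,3).
General solution: e^(-3t)[C_1·v + C_2·(t·v + w)].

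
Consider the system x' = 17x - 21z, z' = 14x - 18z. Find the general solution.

Coefficient matrix A = [[17, -21], [14, -18]].
Characteristic polynomial det(A - λI) = λ^2 + λ - 12 = 0.
Eigenvalues λ = 3, -4.
For λ=3: (A-λI) row 1 is [14, -21], so an eigenvector is (3, 2).
For λ=-4: (A-λI) row 1 is [21, -21], so an eigenvector is (1, 1).
General solution: K_1e^(3t)(3,2) + K_2e^(-4t)(1,1).

x(t) = 3K_1e^(3t) + K_2e^(-4t), z(t) = 2K_1e^(3t) + K_2e^(-4t)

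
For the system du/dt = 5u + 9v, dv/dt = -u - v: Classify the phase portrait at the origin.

unstable improper node

A = [[5,9],[-1,-1]]; det(A-λI) = λ^2 - 4λ + 4.
repeated λ = 2 with a single eigenvector.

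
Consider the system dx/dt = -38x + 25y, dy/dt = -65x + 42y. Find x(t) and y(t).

x(t) = 2c_1e^(2t)sin(5t) + c_1e^(2t)cos(5t) + c_2e^(2t)sin(5t) - 2c_2e^(2t)cos(5t), y(t) = 3c_1e^(2t)sin(5t) + 2c_1e^(2t)cos(5t) + 2c_2e^(2t)sin(5t) - 3c_2e^(2t)cos(5t)

Coefficient matrix A = [[-38, 25], [-65, 42]].
Characteristic polynomial det(A - λI) = λ^2 - 4λ + 29 = 0.
Eigenvalues λ = 2 ± 5i (complex conjugate pair).
For λ=2+5i: an eigenvector is (1,2) - i(2,3) = (1 - 2i, 2 - 3i).
A real fundamental pair from Re and Im of e^((2+5i)t)v: X_1 = e^(2t)(cos(5t)·(1,2) + sin(5t)·(2,3)), X_2 = e^(2t)(sin(5t)·(1,2) - cos(5t)·(2,3)).
General solution: c_1X_1 + c_2X_2.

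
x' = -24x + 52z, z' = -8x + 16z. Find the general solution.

x(t) = 3K_1e^(-4t)sin(4t) + 2K_1e^(-4t)cos(4t) + 2K_2e^(-4t)sin(4t) - 3K_2e^(-4t)cos(4t), z(t) = K_1e^(-4t)sin(4t) + K_1e^(-4t)cos(4t) + K_2e^(-4t)sin(4t) - K_2e^(-4t)cos(4t)

Coefficient matrix A = [[-24, 52], [-8, 16]].
Characteristic polynomial det(A - λI) = λ^2 + 8λ + 32 = 0.
Eigenvalues λ = -4 ± 4i (complex conjugate pair).
For λ=-4+4i: an eigenvector is (2,1) - i(3,1) = (2 - 3i, 1 - i).
A real fundamental pair from Re and Im of e^((-4+4i)t)v: X_1 = e^(-4t)(cos(4t)·(2,1) + sin(4t)·(3,1)), X_2 = e^(-4t)(sin(4t)·(2,1) - cos(4t)·(3,1)).
General solution: K_1X_1 + K_2X_2.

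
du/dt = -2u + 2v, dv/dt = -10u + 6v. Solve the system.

u(t) = -C_1e^(2t)sin(2t) + C_2e^(2t)cos(2t), v(t) = -2C_1e^(2t)sin(2t) - C_1e^(2t)cos(2t) - C_2e^(2t)sin(2t) + 2C_2e^(2t)cos(2t)

Coefficient matrix A = [[-2, 2], [-10, 6]].
Characteristic polynomial det(A - λI) = λ^2 - 4λ + 8 = 0.
Eigenvalues λ = 2 ± 2i (complex conjugate pair).
For λ=2+2i: an eigenvector is (0,-1) - i(-1,-2) = (0 + i, -1 + 2i).
A real fundamental pair from Re and Im of e^((2+2i)t)v: X_1 = e^(2t)(cos(2t)·(0,-1) + sin(2t)·(-1,-2)), X_2 = e^(2t)(sin(2t)·(0,-1) - cos(2t)·(-1,-2)).
General solution: C_1X_1 + C_2X_2.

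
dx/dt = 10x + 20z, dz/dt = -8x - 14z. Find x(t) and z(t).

x(t) = 2c_1e^(-2t)sin(4t) - c_1e^(-2t)cos(4t) - c_2e^(-2t)sin(4t) - 2c_2e^(-2t)cos(4t), z(t) = -c_1e^(-2t)sin(4t) + c_1e^(-2t)cos(4t) + c_2e^(-2t)sin(4t) + c_2e^(-2t)cos(4t)

Coefficient matrix A = [[10, 20], [-8, -14]].
Characteristic polynomial det(A - λI) = λ^2 + 4λ + 20 = 0.
Eigenvalues λ = -2 ± 4i (complex conjugate pair).
For λ=-2+4i: an eigenvector is (-1,1) - i(2,-1) = (-1 - 2i, 1 + i).
A real fundamental pair from Re and Im of e^((-2+4i)t)v: X_1 = e^(-2t)(cos(4t)·(-1,1) + sin(4t)·(2,-1)), X_2 = e^(-2t)(sin(4t)·(-1,1) - cos(4t)·(2,-1)).
General solution: c_1X_1 + c_2X_2.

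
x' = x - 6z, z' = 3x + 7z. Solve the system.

x(t) = -C_1e^(4t)sin(3t) + C_1e^(4t)cos(3t) + C_2e^(4t)sin(3t) + C_2e^(4t)cos(3t), z(t) = C_1e^(4t)sin(3t) - C_2e^(4t)cos(3t)

Coefficient matrix A = [[1, -6], [3, 7]].
Characteristic polynomial det(A - λI) = λ^2 - 8λ + 25 = 0.
Eigenvalues λ = 4 ± 3i (complex conjugate pair).
For λ=4+3i: an eigenvector is (1,0) - i(-1,1) = (1 + i, 0 - i).
A real fundamental pair from Re and Im of e^((4+3i)t)v: X_1 = e^(4t)(cos(3t)·(1,0) + sin(3t)·(-1,1)), X_2 = e^(4t)(sin(3t)·(1,0) - cos(3t)·(-1,1)).
General solution: C_1X_1 + C_2X_2.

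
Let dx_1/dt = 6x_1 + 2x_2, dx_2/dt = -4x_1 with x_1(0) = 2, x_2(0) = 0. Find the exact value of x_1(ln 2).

56

A = [[6,2],[-4,0]]; eigenvalues λ = 2, 4.
Eigenvectors: (1,-2) for λ=2, (1,-1) for λ=4.
From the initial condition, c_1 = -2, c_2 = 4.
x_1(ln 2) = (-2)(2^2)(1) + (4)(2^4)(1) = 56.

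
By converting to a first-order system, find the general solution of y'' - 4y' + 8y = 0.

Let x_1 = y, x_2 = y'. Then x_1' = x_2 and x_2' = -8x_1 + 4x_2.
A = [[0,1],[-8,4]]; det(A-λI) = λ^2 - 4λ + 8.
Eigenvalues λ = 2 ± 2i.

y(t) = C_1e^(2t)cos(2t) + C_2e^(2t)sin(2t)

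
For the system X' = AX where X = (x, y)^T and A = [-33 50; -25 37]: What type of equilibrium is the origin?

A = [[-33,50],[-25,37]]; det(A-λI) = λ^2 - 4λ + 29.
λ = 2 ± 5i: positive real part.

unstable spiral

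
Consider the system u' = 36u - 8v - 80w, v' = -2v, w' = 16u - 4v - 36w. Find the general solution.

Coefficient matrix A = [[36, -8, -80], [0, -2, 0], [16, -4, -36]].
det(A - λI) = 0 gives eigenvalues λ = 4, -2, -4.
For λ=4: eigenvector (5,0,2).
For λ=-2: eigenvector (-4,1,-2).
For λ=-4: eigenvector (2,0,1).
General solution: C_1e^(4t)(5,0,2) + C_2e^(-2t)(-4,1,-2) + C_3e^(-4t)(2,0,1).

u(t) = 5C_1e^(4t) - 4C_2e^(-2t) + 2C_3e^(-4t), v(t) = C_2e^(-2t), w(t) = 2C_1e^(4t) - 2C_2e^(-2t) + C_3e^(-4t)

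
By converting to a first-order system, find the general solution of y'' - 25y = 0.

Let x_1 = y, x_2 = y'. Then x_1' = x_2 and x_2' = 25x_1.
A = [[0,1],[25,0]]; det(A-λI) = λ^2 - 25.
Eigenvalues λ = -5, 5 with eigenvectors (1,-5), (1,5).

y(t) = C_1e^(-5t) + C_2e^(5t)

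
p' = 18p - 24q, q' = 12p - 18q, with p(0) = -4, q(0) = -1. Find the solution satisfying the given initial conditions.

p(t) = -6e^(6t) + 2e^(-6t), q(t) = -3e^(6t) + 2e^(-6t)

Coefficient matrix A = [[18, -24], [12, -18]].
Characteristic polynomial det(A - λI) = λ^2 - 36 = 0.
Eigenvalues λ = -6, 6.
For λ=-6: (A-λI) row 1 is [24, -24], so an eigenvector is (-1, -1).
For λ=6: (A-λI) row 1 is [12, -24], so an eigenvector is (2, 1).
General solution: K_1e^(-6t)(-1,-1) + K_2e^(6t)(2,1).
Applying p(0)=-4, q(0)=-1 gives K_1=-2, K_2=-3.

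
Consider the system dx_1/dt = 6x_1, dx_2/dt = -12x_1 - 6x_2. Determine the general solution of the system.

Coefficient matrix A = [[6, 0], [-12, -6]].
Characteristic polynomial det(A - λI) = λ^2 - 36 = 0.
Eigenvalues λ = 6, -6.
For λ=6: (A-λI) row 2 is [-12, -12], so an eigenvector is (1, -1).
For λ=-6: (A-λI) row 1 is [12, 0], so an eigenvector is (0, -1).
General solution: c_1e^(6t)(1,-1) + c_2e^(-6t)(0,-1).

x_1(t) = c_1e^(6t), x_2(t) = -c_1e^(6t) - c_2e^(-6t)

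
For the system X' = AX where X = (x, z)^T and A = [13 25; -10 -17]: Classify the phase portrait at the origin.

stable spiral

A = [[13,25],[-10,-17]]; det(A-λI) = λ^2 + 4λ + 29.
λ = -2 ± 5i: negative real part.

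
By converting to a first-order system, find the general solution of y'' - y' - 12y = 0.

Let x_1 = y, x_2 = y'. Then x_1' = x_2 and x_2' = 12x_1 + x_2.
A = [[0,1],[12,1]]; det(A-λI) = λ^2 - λ - 12.
Eigenvalues λ = -3, 4 with eigenvectors (1,-3), (1,4).

y(t) = C_1e^(-3t) + C_2e^(4t)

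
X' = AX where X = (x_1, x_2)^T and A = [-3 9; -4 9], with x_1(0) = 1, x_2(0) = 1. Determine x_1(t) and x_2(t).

x_1(t) = 3te^(3t) + e^(3t), x_2(t) = 2te^(3t) + e^(3t)

Coefficient matrix A = [[-3, 9], [-4, 9]].
Characteristic polynomial det(A - λI) = λ^2 - 6λ + 9 = 0.
Single eigenvalue λ = 3 with algebraic multiplicity 2.
Eigenvector v = (3,2); generalized eigenvector w with (A-λI)w=v is (1,1).
General solution: e^(3t)[K_1·v + K_2·(t·v + w)].
Applying x_1(0)=1, x_2(0)=1 gives K_1=0, K_2=1.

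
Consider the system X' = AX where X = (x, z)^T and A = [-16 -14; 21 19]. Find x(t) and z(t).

x(t) = -2K_1e^(5t) - K_2e^(-2t), z(t) = 3K_1e^(5t) + K_2e^(-2t)

Coefficient matrix A = [[-16, -14], [21, 19]].
Characteristic polynomial det(A - λI) = λ^2 - 3λ - 10 = 0.
Eigenvalues λ = 5, -2.
For λ=5: (A-λI) row 1 is [-21, -14], so an eigenvector is (-2, 3).
For λ=-2: (A-λI) row 1 is [-14, -14], so an eigenvector is (-1, 1).
General solution: K_1e^(5t)(-2,3) + K_2e^(-2t)(-1,1).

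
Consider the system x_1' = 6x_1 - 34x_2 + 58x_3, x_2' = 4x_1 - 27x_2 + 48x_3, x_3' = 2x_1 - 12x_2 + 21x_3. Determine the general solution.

Coefficient matrix A = [[6, -34, 58], [4, -27, 48], [2, -12, 21]].
det(A - λI) = 0 gives eigenvalues λ = 2, -3, 1.
For λ=2: eigenvector (5,4,2).
For λ=-3: eigenvector (6,5,2).
For λ=1: eigenvector (2,2,1).
General solution: c_1e^(2t)(5,4,2) + c_2e^(-3t)(6,5,2) + c_3e^(t)(2,2,1).

x_1(t) = 5c_1e^(2t) + 6c_2e^(-3t) + 2c_3e^(t), x_2(t) = 4c_1e^(2t) + 5c_2e^(-3t) + 2c_3e^(t), x_3(t) = 2c_1e^(2t) + 2c_2e^(-3t) + c_3e^(t)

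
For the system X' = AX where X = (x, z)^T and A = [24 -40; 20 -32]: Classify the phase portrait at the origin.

A = [[24,-40],[20,-32]]; det(A-λI) = λ^2 + 8λ + 32.
λ = -4 ± 4i: negative real part.

stable spiral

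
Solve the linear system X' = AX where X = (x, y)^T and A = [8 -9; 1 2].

x(t) = 3c_1e^(5t) + 3c_2te^(5t) + c_2e^(5t), y(t) = c_1e^(5t) + c_2te^(5t)

Coefficient matrix A = [[8, -9], [1, 2]].
Characteristic polynomial det(A - λI) = λ^2 - 10λ + 25 = 0.
Single eigenvalue λ = 5 with algebraic multiplicity 2.
Eigenvector v = (3,1); generalized eigenvector w with (A-λI)w=v is (1,0).
General solution: e^(5t)[c_1·v + c_2·(t·v + w)].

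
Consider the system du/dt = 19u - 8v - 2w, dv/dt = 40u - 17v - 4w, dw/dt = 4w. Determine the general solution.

u(t) = K_1e^(3t) + 2K_2e^(-t) - 2K_3e^(4t), v(t) = 2K_1e^(3t) + 5K_2e^(-t) - 4K_3e^(4t), w(t) = K_3e^(4t)

Coefficient matrix A = [[19, -8, -2], [40, -17, -4], [0, 0, 4]].
det(A - λI) = 0 gives eigenvalues λ = 3, -1, 4.
For λ=3: eigenvector (1,2,0).
For λ=-1: eigenvector (2,5,0).
For λ=4: eigenvector (-2,-4,1).
General solution: K_1e^(3t)(1,2,0) + K_2e^(-t)(2,5,0) + K_3e^(4t)(-2,-4,1).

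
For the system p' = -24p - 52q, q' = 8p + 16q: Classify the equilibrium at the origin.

A = [[-24,-52],[8,16]]; det(A-λI) = λ^2 + 8λ + 32.
λ = -4 ± 4i: negative real part.

stable spiral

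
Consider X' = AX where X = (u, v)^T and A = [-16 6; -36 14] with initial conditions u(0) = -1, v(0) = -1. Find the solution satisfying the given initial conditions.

u(t) = e^(2t) - 2e^(-4t), v(t) = 3e^(2t) - 4e^(-4t)

Coefficient matrix A = [[-16, 6], [-36, 14]].
Characteristic polynomial det(A - λI) = λ^2 + 2λ - 8 = 0.
Eigenvalues λ = -4, 2.
For λ=-4: (A-λI) row 1 is [-12, 6], so an eigenvector is (-1, -2).
For λ=2: (A-λI) row 1 is [-18, 6], so an eigenvector is (-1, -3).
General solution: K_1e^(-4t)(-1,-2) + K_2e^(2t)(-1,-3).
Applying u(0)=-1, v(0)=-1 gives K_1=2, K_2=-1.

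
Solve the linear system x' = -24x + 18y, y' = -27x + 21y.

Coefficient matrix A = [[-24, 18], [-27, 21]].
Characteristic polynomial det(A - λI) = λ^2 + 3λ - 18 = 0.
Eigenvalues λ = 3, -6.
For λ=3: (A-λI) row 1 is [-27, 18], so an eigenvector is (-2, -3).
For λ=-6: (A-λI) row 1 is [-18, 18], so an eigenvector is (-1, -1).
General solution: c_1e^(3t)(-2,-3) + c_2e^(-6t)(-1,-1).

x(t) = -2c_1e^(3t) - c_2e^(-6t), y(t) = -3c_1e^(3t) - c_2e^(-6t)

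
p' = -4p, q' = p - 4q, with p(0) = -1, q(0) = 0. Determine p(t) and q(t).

Coefficient matrix A = [[-4, 0], [1, -4]].
Characteristic polynomial det(A - λI) = λ^2 + 8λ + 16 = 0.
Single eigenvalue λ = -4 with algebraic multiplicity 2.
Eigenvector v = (0,1); generalized eigenvector w with (A-λI)w=v is (1,-3).
General solution: e^(-4t)[c_1·v + c_2·(t·v + w)].
Applying p(0)=-1, q(0)=0 gives c_1=-3, c_2=-1.

p(t) = -e^(-4t), q(t) = -te^(-4t)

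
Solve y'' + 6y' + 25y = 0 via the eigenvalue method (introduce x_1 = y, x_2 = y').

y(t) = K_1e^(-3t)cos(4t) + K_2e^(-3t)sin(4t)

Let x_1 = y, x_2 = y'. Then x_1' = x_2 and x_2' = -25x_1 - 6x_2.
A = [[0,1],[-25,-6]]; det(A-λI) = λ^2 + 6λ + 25.
Eigenvalues λ = -3 ± 4i.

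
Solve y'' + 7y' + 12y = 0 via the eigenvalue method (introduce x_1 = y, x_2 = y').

y(t) = c_1e^(-4t) + c_2e^(-3t)

Let x_1 = y, x_2 = y'. Then x_1' = x_2 and x_2' = -12x_1 - 7x_2.
A = [[0,1],[-12,-7]]; det(A-λI) = λ^2 + 7λ + 12.
Eigenvalues λ = -4, -3 with eigenvectors (1,-4), (1,-3).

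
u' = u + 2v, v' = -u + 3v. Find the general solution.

u(t) = K_1e^(2t)sin(t) - K_1e^(2t)cos(t) - K_2e^(2t)sin(t) - K_2e^(2t)cos(t), v(t) = K_1e^(2t)sin(t) - K_2e^(2t)cos(t)

Coefficient matrix A = [[1, 2], [-1, 3]].
Characteristic polynomial det(A - λI) = λ^2 - 4λ + 5 = 0.
Eigenvalues λ = 2 ± i (complex conjugate pair).
For λ=2+i: an eigenvector is (-1,0) - i(1,1) = (-1 - i, 0 - i).
A real fundamental pair from Re and Im of e^((2+i)t)v: X_1 = e^(2t)(cos(t)·(-1,0) + sin(t)·(1,1)), X_2 = e^(2t)(sin(t)·(-1,0) - cos(t)·(1,1)).
General solution: K_1X_1 + K_2X_2.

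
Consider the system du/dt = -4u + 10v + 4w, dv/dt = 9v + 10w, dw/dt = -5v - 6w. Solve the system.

Coefficient matrix A = [[-4, 10, 4], [0, 9, 10], [0, -5, -6]].
det(A - λI) = 0 gives eigenvalues λ = -1, -4, 4.
For λ=-1: eigenvector (2,1,-1).
For λ=-4: eigenvector (1,0,0).
For λ=4: eigenvector (2,2,-1).
General solution: c_1e^(-t)(2,1,-1) + c_2e^(-4t)(1,0,0) + c_3e^(4t)(2,2,-1).

u(t) = 2c_1e^(-t) + c_2e^(-4t) + 2c_3e^(4t), v(t) = c_1e^(-t) + 2c_3e^(4t), w(t) = -c_1e^(-t) - c_3e^(4t)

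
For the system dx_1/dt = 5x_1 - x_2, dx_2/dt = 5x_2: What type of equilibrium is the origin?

unstable improper node

A = [[5,-1],[0,5]]; det(A-λI) = λ^2 - 10λ + 25.
repeated λ = 5 with a single eigenvector.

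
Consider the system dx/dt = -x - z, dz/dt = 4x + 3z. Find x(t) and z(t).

Coefficient matrix A = [[-1, -1], [4, 3]].
Characteristic polynomial det(A - λI) = λ^2 - 2λ + 1 = 0.
Single eigenvalue λ = 1 with algebraic multiplicity 2.
Eigenvector v = (-1,2); generalized eigenvector w with (A-λI)w=v is (-1,3).
General solution: e^(t)[K_1·v + K_2·(t·v + w)].

x(t) = -K_1e^(t) - K_2te^(t) - K_2e^(t), z(t) = 2K_1e^(t) + 2K_2te^(t) + 3K_2e^(t)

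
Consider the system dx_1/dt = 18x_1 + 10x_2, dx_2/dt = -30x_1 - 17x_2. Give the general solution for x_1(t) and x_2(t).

Coefficient matrix A = [[18, 10], [-30, -17]].
Characteristic polynomial det(A - λI) = λ^2 - λ - 6 = 0.
Eigenvalues λ = 3, -2.
For λ=3: (A-λI) row 1 is [15, 10], so an eigenvector is (2, -3).
For λ=-2: (A-λI) row 1 is [20, 10], so an eigenvector is (1, -2).
General solution: c_1e^(3t)(2,-3) + c_2e^(-2t)(1,-2).

x_1(t) = 2c_1e^(3t) + c_2e^(-2t), x_2(t) = -3c_1e^(3t) - 2c_2e^(-2t)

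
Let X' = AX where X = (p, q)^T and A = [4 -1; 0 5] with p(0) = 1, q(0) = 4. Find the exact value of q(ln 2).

A = [[4,-1],[0,5]]; eigenvalues λ = 4, 5.
Eigenvectors: (-1,0) for λ=4, (1,-1) for λ=5.
From the initial condition, c_1 = -5, c_2 = -4.
q(ln 2) = (-5)(2^4)(0) + (-4)(2^5)(-1) = 128.

128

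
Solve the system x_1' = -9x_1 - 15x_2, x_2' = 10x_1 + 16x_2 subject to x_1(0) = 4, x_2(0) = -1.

Coefficient matrix A = [[-9, -15], [10, 16]].
Characteristic polynomial det(A - λI) = λ^2 - 7λ + 6 = 0.
Eigenvalues λ = 1, 6.
For λ=1: (A-λI) row 1 is [-10, -15], so an eigenvector is (3, -2).
For λ=6: (A-λI) row 1 is [-15, -15], so an eigenvector is (1, -1).
General solution: C_1e^(t)(3,-2) + C_2e^(6t)(1,-1).
Applying x_1(0)=4, x_2(0)=-1 gives C_1=3, C_2=-5.

x_1(t) = -5e^(6t) + 9e^(t), x_2(t) = 5e^(6t) - 6e^(t)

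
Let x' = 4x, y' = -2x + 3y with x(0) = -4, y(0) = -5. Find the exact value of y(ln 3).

297

A = [[4,0],[-2,3]]; eigenvalues λ = 4, 3.
Eigenvectors: (1,-2) for λ=4, (0,-1) for λ=3.
From the initial condition, c_1 = -4, c_2 = 13.
y(ln 3) = (-4)(3^4)(-2) + (13)(3^3)(-1) = 297.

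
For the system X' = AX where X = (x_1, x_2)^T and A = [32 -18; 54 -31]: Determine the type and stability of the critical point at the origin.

saddle

A = [[32,-18],[54,-31]]; det(A-λI) = λ^2 - λ - 20.
λ = 5, -4: opposite signs.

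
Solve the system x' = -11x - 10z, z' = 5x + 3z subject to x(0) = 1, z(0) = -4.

x(t) = 33e^(-4t)sin(t) + e^(-4t)cos(t), z(t) = -23e^(-4t)sin(t) - 4e^(-4t)cos(t)

Coefficient matrix A = [[-11, -10], [5, 3]].
Characteristic polynomial det(A - λI) = λ^2 + 8λ + 17 = 0.
Eigenvalues λ = -4 ± i (complex conjugate pair).
For λ=-4+i: an eigenvector is (3,-2) - i(-1,1) = (3 + i, -2 - i).
A real fundamental pair from Re and Im of e^((-4+i)t)v: X_1 = e^(-4t)(cos(t)·(3,-2) + sin(t)·(-1,1)), X_2 = e^(-4t)(sin(t)·(3,-2) - cos(t)·(-1,1)).
General solution: K_1X_1 + K_2X_2.
Applying x(0)=1, z(0)=-4 gives K_1=-3, K_2=10.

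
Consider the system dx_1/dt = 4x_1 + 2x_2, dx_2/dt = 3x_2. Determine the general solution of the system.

x_1(t) = -2K_1e^(3t) + K_2e^(4t), x_2(t) = K_1e^(3t)

Coefficient matrix A = [[4, 2], [0, 3]].
Characteristic polynomial det(A - λI) = λ^2 - 7λ + 12 = 0.
Eigenvalues λ = 3, 4.
For λ=3: (A-λI) row 1 is [1, 2], so an eigenvector is (-2, 1).
For λ=4: (A-λI) row 1 is [0, 2], so an eigenvector is (1, 0).
General solution: K_1e^(3t)(-2,1) + K_2e^(4t)(1,0).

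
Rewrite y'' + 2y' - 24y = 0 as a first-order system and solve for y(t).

Let x_1 = y, x_2 = y'. Then x_1' = x_2 and x_2' = 24x_1 - 2x_2.
A = [[0,1],[24,-2]]; det(A-λI) = λ^2 + 2λ - 24.
Eigenvalues λ = 4, -6 with eigenvectors (1,4), (1,-6).

y(t) = c_1e^(4t) + c_2e^(-6t)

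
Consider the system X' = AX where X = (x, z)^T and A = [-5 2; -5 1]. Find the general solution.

Coefficient matrix A = [[-5, 2], [-5, 1]].
Characteristic polynomial det(A - λI) = λ^2 + 4λ + 5 = 0.
Eigenvalues λ = -2 ± i (complex conjugate pair).
For λ=-2+i: an eigenvector is (1,1) - i(-1,-2) = (1 + i, 1 + 2i).
A real fundamental pair from Re and Im of e^((-2+i)t)v: X_1 = e^(-2t)(cos(t)·(1,1) + sin(t)·(-1,-2)), X_2 = e^(-2t)(sin(t)·(1,1) - cos(t)·(-1,-2)).
General solution: K_1X_1 + K_2X_2.

x(t) = -K_1e^(-2t)sin(t) + K_1e^(-2t)cos(t) + K_2e^(-2t)sin(t) + K_2e^(-2t)cos(t), z(t) = -2K_1e^(-2t)sin(t) + K_1e^(-2t)cos(t) + K_2e^(-2t)sin(t) + 2K_2e^(-2t)cos(t)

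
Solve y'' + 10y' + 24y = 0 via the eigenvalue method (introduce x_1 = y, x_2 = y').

y(t) = c_1e^(-4t) + c_2e^(-6t)

Let x_1 = y, x_2 = y'. Then x_1' = x_2 and x_2' = -24x_1 - 10x_2.
A = [[0,1],[-24,-10]]; det(A-λI) = λ^2 + 10λ + 24.
Eigenvalues λ = -4, -6 with eigenvectors (1,-4), (1,-6).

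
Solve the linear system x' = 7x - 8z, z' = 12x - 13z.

x(t) = -2C_1e^(-5t) - C_2e^(-t), z(t) = -3C_1e^(-5t) - C_2e^(-t)

Coefficient matrix A = [[7, -8], [12, -13]].
Characteristic polynomial det(A - λI) = λ^2 + 6λ + 5 = 0.
Eigenvalues λ = -5, -1.
For λ=-5: (A-λI) row 1 is [12, -8], so an eigenvector is (-2, -3).
For λ=-1: (A-λI) row 1 is [8, -8], so an eigenvector is (-1, -1).
General solution: C_1e^(-5t)(-2,-3) + C_2e^(-t)(-1,-1).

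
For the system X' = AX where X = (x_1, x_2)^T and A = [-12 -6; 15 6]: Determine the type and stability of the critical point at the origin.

stable spiral

A = [[-12,-6],[15,6]]; det(A-λI) = λ^2 + 6λ + 18.
λ = -3 ± 3i: negative real part.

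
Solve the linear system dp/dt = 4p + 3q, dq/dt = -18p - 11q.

p(t) = -K_1e^(-5t) + K_2e^(-2t), q(t) = 3K_1e^(-5t) - 2K_2e^(-2t)

Coefficient matrix A = [[4, 3], [-18, -11]].
Characteristic polynomial det(A - λI) = λ^2 + 7λ + 10 = 0.
Eigenvalues λ = -5, -2.
For λ=-5: (A-λI) row 1 is [9, 3], so an eigenvector is (-1, 3).
For λ=-2: (A-λI) row 1 is [6, 3], so an eigenvector is (1, -2).
General solution: K_1e^(-5t)(-1,3) + K_2e^(-2t)(1,-2).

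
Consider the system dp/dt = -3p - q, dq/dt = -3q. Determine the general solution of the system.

Coefficient matrix A = [[-3, -1], [0, -3]].
Characteristic polynomial det(A - λI) = λ^2 + 6λ + 9 = 0.
Single eigenvalue λ = -3 with algebraic multiplicity 2.
Eigenvector v = (-1,0); generalized eigenvector w with (A-λI)w=v is (3,1).
General solution: e^(-3t)[K_1·v + K_2·(t·v + w)].

p(t) = -K_1e^(-3t) - K_2te^(-3t) + 3K_2e^(-3t), q(t) = K_2e^(-3t)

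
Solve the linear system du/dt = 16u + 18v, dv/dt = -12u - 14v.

u(t) = C_1e^(-2t) + 3C_2e^(4t), v(t) = -C_1e^(-2t) - 2C_2e^(4t)

Coefficient matrix A = [[16, 18], [-12, -14]].
Characteristic polynomial det(A - λI) = λ^2 - 2λ - 8 = 0.
Eigenvalues λ = -2, 4.
For λ=-2: (A-λI) row 1 is [18, 18], so an eigenvector is (1, -1).
For λ=4: (A-λI) row 1 is [12, 18], so an eigenvector is (3, -2).
General solution: C_1e^(-2t)(1,-1) + C_2e^(4t)(3,-2).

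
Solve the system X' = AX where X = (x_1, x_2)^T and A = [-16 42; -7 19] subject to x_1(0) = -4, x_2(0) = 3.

x_1(t) = 26e^(5t) - 30e^(-2t), x_2(t) = 13e^(5t) - 10e^(-2t)

Coefficient matrix A = [[-16, 42], [-7, 19]].
Characteristic polynomial det(A - λI) = λ^2 - 3λ - 10 = 0.
Eigenvalues λ = 5, -2.
For λ=5: (A-λI) row 1 is [-21, 42], so an eigenvector is (-2, -1).
For λ=-2: (A-λI) row 1 is [-14, 42], so an eigenvector is (-3, -1).
General solution: C_1e^(5t)(-2,-1) + C_2e^(-2t)(-3,-1).
Applying x_1(0)=-4, x_2(0)=3 gives C_1=-13, C_2=10.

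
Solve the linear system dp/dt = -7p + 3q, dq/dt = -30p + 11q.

Coefficient matrix A = [[-7, 3], [-30, 11]].
Characteristic polynomial det(A - λI) = λ^2 - 4λ + 13 = 0.
Eigenvalues λ = 2 ± 3i (complex conjugate pair).
For λ=2+3i: an eigenvector is (-1,-3) - i(0,1) = (-1, -3 - i).
A real fundamental pair from Re and Im of e^((2+3i)t)v: X_1 = e^(2t)(cos(3t)·(-1,-3) + sin(3t)·(0,1)), X_2 = e^(2t)(sin(3t)·(-1,-3) - cos(3t)·(0,1)).
General solution: C_1X_1 + C_2X_2.

p(t) = -C_1e^(2t)cos(3t) - C_2e^(2t)sin(3t), q(t) = C_1e^(2t)sin(3t) - 3C_1e^(2t)cos(3t) - 3C_2e^(2t)sin(3t) - C_2e^(2t)cos(3t)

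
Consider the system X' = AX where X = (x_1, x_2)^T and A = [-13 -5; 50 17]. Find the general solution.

Coefficient matrix A = [[-13, -5], [50, 17]].
Characteristic polynomial det(A - λI) = λ^2 - 4λ + 29 = 0.
Eigenvalues λ = 2 ± 5i (complex conjugate pair).
For λ=2+5i: an eigenvector is (-1,3) - i(0,-1) = (-1, 3 + i).
A real fundamental pair from Re and Im of e^((2+5i)t)v: X_1 = e^(2t)(cos(5t)·(-1,3) + sin(5t)·(0,-1)), X_2 = e^(2t)(sin(5t)·(-1,3) - cos(5t)·(0,-1)).
General solution: c_1X_1 + c_2X_2.

x_1(t) = -c_1e^(2t)cos(5t) - c_2e^(2t)sin(5t), x_2(t) = -c_1e^(2t)sin(5t) + 3c_1e^(2t)cos(5t) + 3c_2e^(2t)sin(5t) + c_2e^(2t)cos(5t)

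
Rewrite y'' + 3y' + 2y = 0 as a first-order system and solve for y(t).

y(t) = c_1e^(-t) + c_2e^(-2t)

Let x_1 = y, x_2 = y'. Then x_1' = x_2 and x_2' = -2x_1 - 3x_2.
A = [[0,1],[-2,-3]]; det(A-λI) = λ^2 + 3λ + 2.
Eigenvalues λ = -1, -2 with eigenvectors (1,-1), (1,-2).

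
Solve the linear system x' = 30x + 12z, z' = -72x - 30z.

Coefficient matrix A = [[30, 12], [-72, -30]].
Characteristic polynomial det(A - λI) = λ^2 - 36 = 0.
Eigenvalues λ = 6, -6.
For λ=6: (A-λI) row 1 is [24, 12], so an eigenvector is (-1, 2).
For λ=-6: (A-λI) row 1 is [36, 12], so an eigenvector is (1, -3).
General solution: K_1e^(6t)(-1,2) + K_2e^(-6t)(1,-3).

x(t) = -K_1e^(6t) + K_2e^(-6t), z(t) = 2K_1e^(6t) - 3K_2e^(-6t)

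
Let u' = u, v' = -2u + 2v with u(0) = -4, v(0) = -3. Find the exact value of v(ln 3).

A = [[1,0],[-2,2]]; eigenvalues λ = 2, 1.
Eigenvectors: (0,-1) for λ=2, (1,2) for λ=1.
From the initial condition, c_1 = -5, c_2 = -4.
v(ln 3) = (-5)(3^2)(-1) + (-4)(3^1)(2) = 21.

21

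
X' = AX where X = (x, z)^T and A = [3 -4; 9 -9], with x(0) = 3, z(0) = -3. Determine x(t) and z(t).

Coefficient matrix A = [[3, -4], [9, -9]].
Characteristic polynomial det(A - λI) = λ^2 + 6λ + 9 = 0.
Single eigenvalue λ = -3 with algebraic multiplicity 2.
Eigenvector v = (2,3); generalized eigenvector w with (A-λI)w=v is (1,1).
General solution: e^(-3t)[C_1·v + C_2·(t·v + w)].
Applying x(0)=3, z(0)=-3 gives C_1=-6, C_2=15.

x(t) = 30te^(-3t) + 3e^(-3t), z(t) = 45te^(-3t) - 3e^(-3t)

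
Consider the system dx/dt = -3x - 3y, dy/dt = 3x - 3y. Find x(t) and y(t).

Coefficient matrix A = [[-3, -3], [3, -3]].
Characteristic polynomial det(A - λI) = λ^2 + 6λ + 18 = 0.
Eigenvalues λ = -3 ± 3i (complex conjugate pair).
For λ=-3+3i: an eigenvector is (0,-1) - i(1,0) = (0 - i, -1).
A real fundamental pair from Re and Im of e^((-3+3i)t)v: X_1 = e^(-3t)(cos(3t)·(0,-1) + sin(3t)·(1,0)), X_2 = e^(-3t)(sin(3t)·(0,-1) - cos(3t)·(1,0)).
General solution: K_1X_1 + K_2X_2.

x(t) = K_1e^(-3t)sin(3t) - K_2e^(-3t)cos(3t), y(t) = -K_1e^(-3t)cos(3t) - K_2e^(-3t)sin(3t)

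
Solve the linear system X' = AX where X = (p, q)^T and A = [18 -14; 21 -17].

Coefficient matrix A = [[18, -14], [21, -17]].
Characteristic polynomial det(A - λI) = λ^2 - λ - 12 = 0.
Eigenvalues λ = -3, 4.
For λ=-3: (A-λI) row 1 is [21, -14], so an eigenvector is (-2, -3).
For λ=4: (A-λI) row 1 is [14, -14], so an eigenvector is (1, 1).
General solution: K_1e^(-3t)(-2,-3) + K_2e^(4t)(1,1).

p(t) = -2K_1e^(-3t) + K_2e^(4t), q(t) = -3K_1e^(-3t) + K_2e^(4t)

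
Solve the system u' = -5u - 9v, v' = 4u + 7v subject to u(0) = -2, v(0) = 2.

Coefficient matrix A = [[-5, -9], [4, 7]].
Characteristic polynomial det(A - λI) = λ^2 - 2λ + 1 = 0.
Single eigenvalue λ = 1 with algebraic multiplicity 2.
Eigenvector v = (-3,2); generalized eigenvector w with (A-λI)w=v is (-1,1).
General solution: e^(t)[c_1·v + c_2·(t·v + w)].
Applying u(0)=-2, v(0)=2 gives c_1=0, c_2=2.

u(t) = -6te^(t) - 2e^(t), v(t) = 4te^(t) + 2e^(t)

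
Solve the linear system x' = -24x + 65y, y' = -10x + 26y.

Coefficient matrix A = [[-24, 65], [-10, 26]].
Characteristic polynomial det(A - λI) = λ^2 - 2λ + 26 = 0.
Eigenvalues λ = 1 ± 5i (complex conjugate pair).
For λ=1+5i: an eigenvector is (3,1) - i(-2,-1) = (3 + 2i, 1 + i).
A real fundamental pair from Re and Im of e^((1+5i)t)v: X_1 = e^(t)(cos(5t)·(3,1) + sin(5t)·(-2,-1)), X_2 = e^(t)(sin(5t)·(3,1) - cos(5t)·(-2,-1)).
General solution: C_1X_1 + C_2X_2.

x(t) = -2C_1e^(t)sin(5t) + 3C_1e^(t)cos(5t) + 3C_2e^(t)sin(5t) + 2C_2e^(t)cos(5t), y(t) = -C_1e^(t)sin(5t) + C_1e^(t)cos(5t) + C_2e^(t)sin(5t) + C_2e^(t)cos(5t)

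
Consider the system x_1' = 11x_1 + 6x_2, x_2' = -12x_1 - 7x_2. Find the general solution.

Coefficient matrix A = [[11, 6], [-12, -7]].
Characteristic polynomial det(A - λI) = λ^2 - 4λ - 5 = 0.
Eigenvalues λ = 5, -1.
For λ=5: (A-λI) row 1 is [6, 6], so an eigenvector is (1, -1).
For λ=-1: (A-λI) row 1 is [12, 6], so an eigenvector is (1, -2).
General solution: K_1e^(5t)(1,-1) + K_2e^(-t)(1,-2).

x_1(t) = K_1e^(5t) + K_2e^(-t), x_2(t) = -K_1e^(5t) - 2K_2e^(-t)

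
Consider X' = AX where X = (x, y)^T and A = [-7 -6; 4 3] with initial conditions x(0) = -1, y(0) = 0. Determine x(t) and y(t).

x(t) = 2e^(-t) - 3e^(-3t), y(t) = -2e^(-t) + 2e^(-3t)

Coefficient matrix A = [[-7, -6], [4, 3]].
Characteristic polynomial det(A - λI) = λ^2 + 4λ + 3 = 0.
Eigenvalues λ = -3, -1.
For λ=-3: (A-λI) row 1 is [-4, -6], so an eigenvector is (3, -2).
For λ=-1: (A-λI) row 1 is [-6, -6], so an eigenvector is (1, -1).
General solution: c_1e^(-3t)(3,-2) + c_2e^(-t)(1,-1).
Applying x(0)=-1, y(0)=0 gives c_1=-1, c_2=2.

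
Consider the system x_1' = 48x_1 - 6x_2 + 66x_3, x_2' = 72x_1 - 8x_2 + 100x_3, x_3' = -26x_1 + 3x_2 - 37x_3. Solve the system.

Coefficient matrix A = [[48, -6, 66], [72, -8, 100], [-26, 3, -37]].
det(A - λI) = 0 gives eigenvalues λ = 4, -4, 3.
For λ=4: eigenvector (-6,-11,3).
For λ=-4: eigenvector (-3,-4,2).
For λ=3: eigenvector (-2,-4,1).
General solution: C_1e^(4t)(-6,-11,3) + C_2e^(-4t)(-3,-4,2) + C_3e^(3t)(-2,-4,1).

x_1(t) = -6C_1e^(4t) - 3C_2e^(-4t) - 2C_3e^(3t), x_2(t) = -11C_1e^(4t) - 4C_2e^(-4t) - 4C_3e^(3t), x_3(t) = 3C_1e^(4t) + 2C_2e^(-4t) + C_3e^(3t)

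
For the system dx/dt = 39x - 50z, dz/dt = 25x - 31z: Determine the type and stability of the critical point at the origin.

unstable spiral

A = [[39,-50],[25,-31]]; det(A-λI) = λ^2 - 8λ + 41.
λ = 4 ± 5i: positive real part.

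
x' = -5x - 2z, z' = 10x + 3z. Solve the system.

x(t) = c_1e^(-t)sin(2t) - c_2e^(-t)cos(2t), z(t) = -2c_1e^(-t)sin(2t) - c_1e^(-t)cos(2t) - c_2e^(-t)sin(2t) + 2c_2e^(-t)cos(2t)

Coefficient matrix A = [[-5, -2], [10, 3]].
Characteristic polynomial det(A - λI) = λ^2 + 2λ + 5 = 0.
Eigenvalues λ = -1 ± 2i (complex conjugate pair).
For λ=-1+2i: an eigenvector is (0,-1) - i(1,-2) = (0 - i, -1 + 2i).
A real fundamental pair from Re and Im of e^((-1+2i)t)v: X_1 = e^(-t)(cos(2t)·(0,-1) + sin(2t)·(1,-2)), X_2 = e^(-t)(sin(2t)·(0,-1) - cos(2t)·(1,-2)).
General solution: c_1X_1 + c_2X_2.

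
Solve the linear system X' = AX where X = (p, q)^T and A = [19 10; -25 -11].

Coefficient matrix A = [[19, 10], [-25, -11]].
Characteristic polynomial det(A - λI) = λ^2 - 8λ + 41 = 0.
Eigenvalues λ = 4 ± 5i (complex conjugate pair).
For λ=4+5i: an eigenvector is (1,-2) - i(-1,1) = (1 + i, -2 - i).
A real fundamental pair from Re and Im of e^((4+5i)t)v: X_1 = e^(4t)(cos(5t)·(1,-2) + sin(5t)·(-1,1)), X_2 = e^(4t)(sin(5t)·(1,-2) - cos(5t)·(-1,1)).
General solution: K_1X_1 + K_2X_2.

p(t) = -K_1e^(4t)sin(5t) + K_1e^(4t)cos(5t) + K_2e^(4t)sin(5t) + K_2e^(4t)cos(5t), q(t) = K_1e^(4t)sin(5t) - 2K_1e^(4t)cos(5t) - 2K_2e^(4t)sin(5t) - K_2e^(4t)cos(5t)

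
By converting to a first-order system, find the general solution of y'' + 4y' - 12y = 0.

Let x_1 = y, x_2 = y'. Then x_1' = x_2 and x_2' = 12x_1 - 4x_2.
A = [[0,1],[12,-4]]; det(A-λI) = λ^2 + 4λ - 12.
Eigenvalues λ = -6, 2 with eigenvectors (1,-6), (1,2).

y(t) = c_1e^(-6t) + c_2e^(2t)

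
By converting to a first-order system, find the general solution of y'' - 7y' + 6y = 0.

y(t) = C_1e^(6t) + C_2e^(t)

Let x_1 = y, x_2 = y'. Then x_1' = x_2 and x_2' = -6x_1 + 7x_2.
A = [[0,1],[-6,7]]; det(A-λI) = λ^2 - 7λ + 6.
Eigenvalues λ = 6, 1 with eigenvectors (1,6), (1,1).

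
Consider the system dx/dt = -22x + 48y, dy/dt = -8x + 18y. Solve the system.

Coefficient matrix A = [[-22, 48], [-8, 18]].
Characteristic polynomial det(A - λI) = λ^2 + 4λ - 12 = 0.
Eigenvalues λ = -6, 2.
For λ=-6: (A-λI) row 1 is [-16, 48], so an eigenvector is (-3, -1).
For λ=2: (A-λI) row 1 is [-24, 48], so an eigenvector is (2, 1).
General solution: K_1e^(-6t)(-3,-1) + K_2e^(2t)(2,1).

x(t) = -3K_1e^(-6t) + 2K_2e^(2t), y(t) = -K_1e^(-6t) + K_2e^(2t)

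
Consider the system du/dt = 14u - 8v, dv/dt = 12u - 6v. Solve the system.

Coefficient matrix A = [[14, -8], [12, -6]].
Characteristic polynomial det(A - λI) = λ^2 - 8λ + 12 = 0.
Eigenvalues λ = 6, 2.
For λ=6: (A-λI) row 1 is [8, -8], so an eigenvector is (-1, -1).
For λ=2: (A-λI) row 1 is [12, -8], so an eigenvector is (2, 3).
General solution: c_1e^(6t)(-1,-1) + c_2e^(2t)(2,3).

u(t) = -c_1e^(6t) + 2c_2e^(2t), v(t) = -c_1e^(6t) + 3c_2e^(2t)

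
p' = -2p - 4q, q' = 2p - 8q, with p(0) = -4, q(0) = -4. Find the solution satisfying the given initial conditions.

Coefficient matrix A = [[-2, -4], [2, -8]].
Characteristic polynomial det(A - λI) = λ^2 + 10λ + 24 = 0.
Eigenvalues λ = -6, -4.
For λ=-6: (A-λI) row 1 is [4, -4], so an eigenvector is (-1, -1).
For λ=-4: (A-λI) row 1 is [2, -4], so an eigenvector is (-2, -1).
General solution: K_1e^(-6t)(-1,-1) + K_2e^(-4t)(-2,-1).
Applying p(0)=-4, q(0)=-4 gives K_1=4, K_2=0.

p(t) = -4e^(-6t), q(t) = -4e^(-6t)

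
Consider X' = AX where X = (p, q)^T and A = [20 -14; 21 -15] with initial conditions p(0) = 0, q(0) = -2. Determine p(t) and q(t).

Coefficient matrix A = [[20, -14], [21, -15]].
Characteristic polynomial det(A - λI) = λ^2 - 5λ - 6 = 0.
Eigenvalues λ = 6, -1.
For λ=6: (A-λI) row 1 is [14, -14], so an eigenvector is (1, 1).
For λ=-1: (A-λI) row 1 is [21, -14], so an eigenvector is (-2, -3).
General solution: K_1e^(6t)(1,1) + K_2e^(-t)(-2,-3).
Applying p(0)=0, q(0)=-2 gives K_1=4, K_2=2.

p(t) = 4e^(6t) - 4e^(-t), q(t) = 4e^(6t) - 6e^(-t)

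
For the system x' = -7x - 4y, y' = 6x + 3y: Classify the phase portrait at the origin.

A = [[-7,-4],[6,3]]; det(A-λI) = λ^2 + 4λ + 3.
λ = -3, -1: both negative.

stable node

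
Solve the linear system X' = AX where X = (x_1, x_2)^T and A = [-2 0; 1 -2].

x_1(t) = -K_2e^(-2t), x_2(t) = -K_1e^(-2t) - K_2te^(-2t) - 3K_2e^(-2t)

Coefficient matrix A = [[-2, 0], [1, -2]].
Characteristic polynomial det(A - λI) = λ^2 + 4λ + 4 = 0.
Single eigenvalue λ = -2 with algebraic multiplicity 2.
Eigenvector v = (0,-1); generalized eigenvector w with (A-λI)w=v is (-1,-3).
General solution: e^(-2t)[K_1·v + K_2·(t·v + w)].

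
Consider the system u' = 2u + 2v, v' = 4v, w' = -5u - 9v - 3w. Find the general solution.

u(t) = K_1e^(4t) + K_2e^(2t), v(t) = K_1e^(4t), w(t) = -2K_1e^(4t) - K_2e^(2t) + K_3e^(-3t)

Coefficient matrix A = [[2, 2, 0], [0, 4, 0], [-5, -9, -3]].
det(A - λI) = 0 gives eigenvalues λ = 4, 2, -3.
For λ=4: eigenvector (1,1,-2).
For λ=2: eigenvector (1,0,-1).
For λ=-3: eigenvector (0,0,1).
General solution: K_1e^(4t)(1,1,-2) + K_2e^(2t)(1,0,-1) + K_3e^(-3t)(0,0,1).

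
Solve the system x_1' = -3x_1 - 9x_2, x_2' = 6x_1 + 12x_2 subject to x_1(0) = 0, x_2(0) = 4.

x_1(t) = -12e^(6t) + 12e^(3t), x_2(t) = 12e^(6t) - 8e^(3t)

Coefficient matrix A = [[-3, -9], [6, 12]].
Characteristic polynomial det(A - λI) = λ^2 - 9λ + 18 = 0.
Eigenvalues λ = 3, 6.
For λ=3: (A-λI) row 1 is [-6, -9], so an eigenvector is (3, -2).
For λ=6: (A-λI) row 1 is [-9, -9], so an eigenvector is (1, -1).
General solution: C_1e^(3t)(3,-2) + C_2e^(6t)(1,-1).
Applying x_1(0)=0, x_2(0)=4 gives C_1=4, C_2=-12.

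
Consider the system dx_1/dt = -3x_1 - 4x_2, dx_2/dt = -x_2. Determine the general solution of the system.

Coefficient matrix A = [[-3, -4], [0, -1]].
Characteristic polynomial det(A - λI) = λ^2 + 4λ + 3 = 0.
Eigenvalues λ = -1, -3.
For λ=-1: (A-λI) row 1 is [-2, -4], so an eigenvector is (-2, 1).
For λ=-3: (A-λI) row 1 is [0, -4], so an eigenvector is (-1, 0).
General solution: K_1e^(-t)(-2,1) + K_2e^(-3t)(-1,0).

x_1(t) = -2K_1e^(-t) - K_2e^(-3t), x_2(t) = K_1e^(-t)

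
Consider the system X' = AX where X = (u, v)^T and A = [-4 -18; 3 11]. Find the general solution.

Coefficient matrix A = [[-4, -18], [3, 11]].
Characteristic polynomial det(A - λI) = λ^2 - 7λ + 10 = 0.
Eigenvalues λ = 2, 5.
For λ=2: (A-λI) row 1 is [-6, -18], so an eigenvector is (-3, 1).
For λ=5: (A-λI) row 1 is [-9, -18], so an eigenvector is (2, -1).
General solution: K_1e^(2t)(-3,1) + K_2e^(5t)(2,-1).

u(t) = -3K_1e^(2t) + 2K_2e^(5t), v(t) = K_1e^(2t) - K_2e^(5t)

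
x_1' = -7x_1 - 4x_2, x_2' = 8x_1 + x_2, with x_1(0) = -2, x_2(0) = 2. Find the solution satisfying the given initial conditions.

x_1(t) = -2e^(-3t)cos(4t), x_2(t) = -2e^(-3t)sin(4t) + 2e^(-3t)cos(4t)

Coefficient matrix A = [[-7, -4], [8, 1]].
Characteristic polynomial det(A - λI) = λ^2 + 6λ + 25 = 0.
Eigenvalues λ = -3 ± 4i (complex conjugate pair).
For λ=-3+4i: an eigenvector is (-1,1) - i(0,-1) = (-1, 1 + i).
A real fundamental pair from Re and Im of e^((-3+4i)t)v: X_1 = e^(-3t)(cos(4t)·(-1,1) + sin(4t)·(0,-1)), X_2 = e^(-3t)(sin(4t)·(-1,1) - cos(4t)·(0,-1)).
General solution: K_1X_1 + K_2X_2.
Applying x_1(0)=-2, x_2(0)=2 gives K_1=2, K_2=0.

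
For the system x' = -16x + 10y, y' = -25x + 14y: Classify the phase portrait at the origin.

A = [[-16,10],[-25,14]]; det(A-λI) = λ^2 + 2λ + 26.
λ = -1 ± 5i: negative real part.

stable spiral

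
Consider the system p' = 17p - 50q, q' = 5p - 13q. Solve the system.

Coefficient matrix A = [[17, -50], [5, -13]].
Characteristic polynomial det(A - λI) = λ^2 - 4λ + 29 = 0.
Eigenvalues λ = 2 ± 5i (complex conjugate pair).
For λ=2+5i: an eigenvector is (3,1) - i(-1,0) = (3 + i, 1).
A real fundamental pair from Re and Im of e^((2+5i)t)v: X_1 = e^(2t)(cos(5t)·(3,1) + sin(5t)·(-1,0)), X_2 = e^(2t)(sin(5t)·(3,1) - cos(5t)·(-1,0)).
General solution: c_1X_1 + c_2X_2.

p(t) = -c_1e^(2t)sin(5t) + 3c_1e^(2t)cos(5t) + 3c_2e^(2t)sin(5t) + c_2e^(2t)cos(5t), q(t) = c_1e^(2t)cos(5t) + c_2e^(2t)sin(5t)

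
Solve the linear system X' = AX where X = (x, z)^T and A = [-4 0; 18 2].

Coefficient matrix A = [[-4, 0], [18, 2]].
Characteristic polynomial det(A - λI) = λ^2 + 2λ - 8 = 0.
Eigenvalues λ = -4, 2.
For λ=-4: (A-λI) row 2 is [18, 6], so an eigenvector is (1, -3).
For λ=2: (A-λI) row 1 is [-6, 0], so an eigenvector is (0, 1).
General solution: K_1e^(-4t)(1,-3) + K_2e^(2t)(0,1).

x(t) = K_1e^(-4t), z(t) = -3K_1e^(-4t) + K_2e^(2t)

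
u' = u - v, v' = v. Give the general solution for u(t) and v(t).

u(t) = -K_1e^(t) - K_2te^(t) + K_2e^(t), v(t) = K_2e^(t)

Coefficient matrix A = [[1, -1], [0, 1]].
Characteristic polynomial det(A - λI) = λ^2 - 2λ + 1 = 0.
Single eigenvalue λ = 1 with algebraic multiplicity 2.
Eigenvector v = (-1,0); generalized eigenvector w with (A-λI)w=v is (1,1).
General solution: e^(t)[K_1·v + K_2·(t·v + w)].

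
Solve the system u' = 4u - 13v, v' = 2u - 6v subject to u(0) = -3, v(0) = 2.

Coefficient matrix A = [[4, -13], [2, -6]].
Characteristic polynomial det(A - λI) = λ^2 + 2λ + 2 = 0.
Eigenvalues λ = -1 ± i (complex conjugate pair).
For λ=-1+i: an eigenvector is (-2,-1) - i(3,1) = (-2 - 3i, -1 - i).
A real fundamental pair from Re and Im of e^((-1+i)t)v: X_1 = e^(-t)(cos(t)·(-2,-1) + sin(t)·(3,1)), X_2 = e^(-t)(sin(t)·(-2,-1) - cos(t)·(3,1)).
General solution: C_1X_1 + C_2X_2.
Applying u(0)=-3, v(0)=2 gives C_1=-9, C_2=7.

u(t) = -41e^(-t)sin(t) - 3e^(-t)cos(t), v(t) = -16e^(-t)sin(t) + 2e^(-t)cos(t)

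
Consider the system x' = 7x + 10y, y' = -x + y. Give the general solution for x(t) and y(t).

x(t) = 3c_1e^(4t)sin(t) + c_1e^(4t)cos(t) + c_2e^(4t)sin(t) - 3c_2e^(4t)cos(t), y(t) = -c_1e^(4t)sin(t) + c_2e^(4t)cos(t)

Coefficient matrix A = [[7, 10], [-1, 1]].
Characteristic polynomial det(A - λI) = λ^2 - 8λ + 17 = 0.
Eigenvalues λ = 4 ± i (complex conjugate pair).
For λ=4+i: an eigenvector is (1,0) - i(3,-1) = (1 - 3i, 0 + i).
A real fundamental pair from Re and Im of e^((4+i)t)v: X_1 = e^(4t)(cos(t)·(1,0) + sin(t)·(3,-1)), X_2 = e^(4t)(sin(t)·(1,0) - cos(t)·(3,-1)).
General solution: c_1X_1 + c_2X_2.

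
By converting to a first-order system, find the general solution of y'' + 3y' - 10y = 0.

y(t) = c_1e^(2t) + c_2e^(-5t)

Let x_1 = y, x_2 = y'. Then x_1' = x_2 and x_2' = 10x_1 - 3x_2.
A = [[0,1],[10,-3]]; det(A-λI) = λ^2 + 3λ - 10.
Eigenvalues λ = 2, -5 with eigenvectors (1,2), (1,-5).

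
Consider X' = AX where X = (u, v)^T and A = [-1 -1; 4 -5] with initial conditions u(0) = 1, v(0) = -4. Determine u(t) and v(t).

Coefficient matrix A = [[-1, -1], [4, -5]].
Characteristic polynomial det(A - λI) = λ^2 + 6λ + 9 = 0.
Single eigenvalue λ = -3 with algebraic multiplicity 2.
Eigenvector v = (-1,-2); generalized eigenvector w with (A-λI)w=v is (1,3).
General solution: e^(-3t)[C_1·v + C_2·(t·v + w)].
Applying u(0)=1, v(0)=-4 gives C_1=-7, C_2=-6.

u(t) = 6te^(-3t) + e^(-3t), v(t) = 12te^(-3t) - 4e^(-3t)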